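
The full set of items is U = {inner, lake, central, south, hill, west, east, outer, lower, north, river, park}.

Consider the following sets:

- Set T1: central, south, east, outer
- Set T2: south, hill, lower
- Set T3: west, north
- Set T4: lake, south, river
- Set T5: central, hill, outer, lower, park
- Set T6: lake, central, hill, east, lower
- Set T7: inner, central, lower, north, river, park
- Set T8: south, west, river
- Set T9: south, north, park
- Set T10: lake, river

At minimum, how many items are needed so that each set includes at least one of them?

The 4 items {south, hill, north, river} hit every set.
No choice of 3 items meets every set, so 4 is the minimum.

4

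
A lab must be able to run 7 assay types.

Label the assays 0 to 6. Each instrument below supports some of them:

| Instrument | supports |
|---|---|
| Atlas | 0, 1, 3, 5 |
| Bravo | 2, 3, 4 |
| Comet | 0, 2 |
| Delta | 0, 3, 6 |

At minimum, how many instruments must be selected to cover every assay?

3

Take {Atlas, Bravo, Delta}. Their union is {0, 1, 2, 3, 4, 5, 6}, which is all 7 assays.
Only Atlas contains 1, so Atlas is forced; the remaining 3 assays need at least 2 more instruments (each remaining instrument adds at most 2) — so at least 3 instruments are needed, and 3 is optimal.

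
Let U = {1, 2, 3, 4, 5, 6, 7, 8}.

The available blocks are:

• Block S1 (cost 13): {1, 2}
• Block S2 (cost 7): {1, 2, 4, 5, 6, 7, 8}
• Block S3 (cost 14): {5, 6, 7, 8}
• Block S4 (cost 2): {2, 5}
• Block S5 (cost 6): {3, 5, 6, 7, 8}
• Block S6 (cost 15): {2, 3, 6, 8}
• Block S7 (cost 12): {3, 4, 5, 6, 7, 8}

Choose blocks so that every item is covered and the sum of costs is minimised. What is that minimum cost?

S2, S5 together cover every item (S2 ∪ S5 = {1, 2, 3, 4, 5, 6, 7, 8}); total cost 7 + 6 = 13.
No covering selection has total cost below 13.

13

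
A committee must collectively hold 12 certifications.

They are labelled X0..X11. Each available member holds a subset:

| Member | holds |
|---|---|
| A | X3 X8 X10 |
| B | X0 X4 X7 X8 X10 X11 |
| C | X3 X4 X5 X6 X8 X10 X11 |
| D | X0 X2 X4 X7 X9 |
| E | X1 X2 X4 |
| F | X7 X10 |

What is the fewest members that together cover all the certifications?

3

C and D and E together: C ∪ D ∪ E = {X0, X1, X2, X3, X4, X5, X6, X7, X8, X9, X10, X11} — every certification is covered.
Only E contains X1, so E is forced; the remaining 9 certifications need at least 2 more members (each remaining member adds at most 6) — so at least 3 members are needed, and 3 is optimal.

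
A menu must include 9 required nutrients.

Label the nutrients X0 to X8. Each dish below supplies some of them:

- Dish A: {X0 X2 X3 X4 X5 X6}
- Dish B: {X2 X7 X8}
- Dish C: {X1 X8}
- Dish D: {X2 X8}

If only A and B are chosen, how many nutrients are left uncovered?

Union of A, B = {X0, X2, X3, X4, X5, X6, X7, X8}.
Not covered: X1 — 1 nutrient.

1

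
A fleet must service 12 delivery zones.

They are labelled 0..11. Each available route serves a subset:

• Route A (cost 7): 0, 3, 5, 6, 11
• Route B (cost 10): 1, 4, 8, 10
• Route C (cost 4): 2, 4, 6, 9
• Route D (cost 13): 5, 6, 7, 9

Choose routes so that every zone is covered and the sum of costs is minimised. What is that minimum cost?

34

A, B, C, D together cover every zone (A ∪ B ∪ C ∪ D = {0, 1, 2, 3, 4, 5, 6, 7, 8, 9, 10, 11}); total cost 7 + 10 + 4 + 13 = 34.
No covering selection has total cost below 34.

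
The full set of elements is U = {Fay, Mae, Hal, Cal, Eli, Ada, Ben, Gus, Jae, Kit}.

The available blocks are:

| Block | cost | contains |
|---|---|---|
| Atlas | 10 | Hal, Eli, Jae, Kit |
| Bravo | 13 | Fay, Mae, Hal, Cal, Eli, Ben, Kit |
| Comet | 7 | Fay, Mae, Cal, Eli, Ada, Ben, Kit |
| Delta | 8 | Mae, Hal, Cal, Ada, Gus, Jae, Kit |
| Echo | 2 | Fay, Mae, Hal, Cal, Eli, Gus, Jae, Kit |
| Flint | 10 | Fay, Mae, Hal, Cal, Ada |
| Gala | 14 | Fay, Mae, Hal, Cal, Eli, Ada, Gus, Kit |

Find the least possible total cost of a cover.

9

Comet, Echo together cover every element (Comet ∪ Echo = {Fay, Mae, Hal, Cal, Eli, Ada, Ben, Gus, Jae, Kit}); total cost 7 + 2 = 9.
No covering selection has total cost below 9.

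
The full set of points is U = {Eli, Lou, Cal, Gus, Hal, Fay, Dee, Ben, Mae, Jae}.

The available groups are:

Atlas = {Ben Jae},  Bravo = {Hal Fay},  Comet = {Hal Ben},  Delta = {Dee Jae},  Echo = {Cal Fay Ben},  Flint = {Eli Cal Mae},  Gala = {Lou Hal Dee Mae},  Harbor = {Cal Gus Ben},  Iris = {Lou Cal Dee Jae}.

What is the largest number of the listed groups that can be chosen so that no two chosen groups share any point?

Comet, Delta, Flint are pairwise disjoint (Comet={Hal,Ben}; Delta={Dee,Jae}; Flint={Eli,Cal,Mae}).
Every remaining group overlaps one of these, and no 4 of the listed groups are pairwise disjoint, so 3 is the maximum.

3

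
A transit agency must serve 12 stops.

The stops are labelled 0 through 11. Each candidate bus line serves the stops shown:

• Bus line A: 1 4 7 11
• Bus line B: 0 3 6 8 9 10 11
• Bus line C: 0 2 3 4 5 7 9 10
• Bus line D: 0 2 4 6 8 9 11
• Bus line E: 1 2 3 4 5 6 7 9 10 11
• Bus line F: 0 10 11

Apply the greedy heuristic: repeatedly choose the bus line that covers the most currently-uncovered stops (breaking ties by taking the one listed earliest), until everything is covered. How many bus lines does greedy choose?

2

Greedy: pick E (covers 10 new) → pick B (covers 2 new). Total picks: 2.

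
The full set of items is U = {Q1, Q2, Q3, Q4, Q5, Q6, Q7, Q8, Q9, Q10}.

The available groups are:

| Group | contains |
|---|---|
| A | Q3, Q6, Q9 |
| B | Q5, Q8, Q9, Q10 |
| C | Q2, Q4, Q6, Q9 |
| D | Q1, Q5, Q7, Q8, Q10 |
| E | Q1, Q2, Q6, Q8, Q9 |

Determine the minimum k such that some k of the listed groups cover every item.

3

Take {A, C, D}. Their union is {Q1, Q2, Q3, Q4, Q5, Q6, Q7, Q8, Q9, Q10}, which is all 10 items.
Only A contains Q3, so A is forced; the remaining 7 items need at least 2 more groups (each remaining group adds at most 5) — so at least 3 groups are needed, and 3 is optimal.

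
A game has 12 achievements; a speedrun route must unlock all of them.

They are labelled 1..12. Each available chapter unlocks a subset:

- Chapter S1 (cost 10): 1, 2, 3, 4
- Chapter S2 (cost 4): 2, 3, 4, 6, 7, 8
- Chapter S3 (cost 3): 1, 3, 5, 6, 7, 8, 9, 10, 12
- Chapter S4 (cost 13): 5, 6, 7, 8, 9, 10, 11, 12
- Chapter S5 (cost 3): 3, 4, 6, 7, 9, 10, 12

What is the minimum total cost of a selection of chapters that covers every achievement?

20

S2, S3, S4 together cover every achievement (S2 ∪ S3 ∪ S4 = {1, 2, 3, 4, 5, 6, 7, 8, 9, 10, 11, 12}); total cost 4 + 3 + 13 = 20.
No covering selection has total cost below 20.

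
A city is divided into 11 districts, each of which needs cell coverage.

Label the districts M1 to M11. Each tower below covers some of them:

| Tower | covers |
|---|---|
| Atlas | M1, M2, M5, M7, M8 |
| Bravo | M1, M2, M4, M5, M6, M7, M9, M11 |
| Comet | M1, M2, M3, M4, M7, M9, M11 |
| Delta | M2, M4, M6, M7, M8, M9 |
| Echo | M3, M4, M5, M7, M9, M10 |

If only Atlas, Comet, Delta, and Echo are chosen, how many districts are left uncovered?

Union of Atlas, Comet, Delta, Echo = {M1, M2, M3, M4, M5, M6, M7, M8, M9, M10, M11} — that's every district, so 0 are uncovered.

0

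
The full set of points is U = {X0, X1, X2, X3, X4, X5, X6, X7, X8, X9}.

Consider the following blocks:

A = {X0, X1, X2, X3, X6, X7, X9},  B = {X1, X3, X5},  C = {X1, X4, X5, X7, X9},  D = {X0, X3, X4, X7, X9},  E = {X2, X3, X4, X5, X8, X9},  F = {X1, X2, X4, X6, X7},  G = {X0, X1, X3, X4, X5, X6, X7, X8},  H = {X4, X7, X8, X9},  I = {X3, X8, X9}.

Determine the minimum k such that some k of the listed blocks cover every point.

Take {E, G}. Their union is {X0, X1, X2, X3, X4, X5, X6, X7, X8, X9}, which is all 10 points.
No single block has all 10 points (the largest, G, has 8), so 2 is optimal.

2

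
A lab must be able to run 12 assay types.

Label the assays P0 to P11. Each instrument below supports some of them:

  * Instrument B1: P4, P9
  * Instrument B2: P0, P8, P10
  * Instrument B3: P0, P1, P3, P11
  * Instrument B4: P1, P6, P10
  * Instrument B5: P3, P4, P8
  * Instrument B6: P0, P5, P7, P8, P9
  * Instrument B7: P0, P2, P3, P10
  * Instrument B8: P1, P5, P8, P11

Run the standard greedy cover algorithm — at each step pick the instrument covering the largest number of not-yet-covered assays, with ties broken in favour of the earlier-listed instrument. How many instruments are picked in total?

Greedy: pick B6 (covers 5 new) → pick B3 (covers 3 new) → pick B4 (covers 2 new) → pick B1 (covers 1 new) → pick B7 (covers 1 new). Total picks: 5.

5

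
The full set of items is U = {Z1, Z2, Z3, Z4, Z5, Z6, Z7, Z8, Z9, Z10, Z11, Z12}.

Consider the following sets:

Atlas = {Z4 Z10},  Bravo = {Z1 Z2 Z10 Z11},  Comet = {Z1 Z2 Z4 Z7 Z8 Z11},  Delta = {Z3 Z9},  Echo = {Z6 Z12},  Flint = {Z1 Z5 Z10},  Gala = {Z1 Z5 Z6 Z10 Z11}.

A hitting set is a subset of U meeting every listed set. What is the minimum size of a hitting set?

Take H = {Z6, Z9, Z10, Z11}. Each listed set contains at least one of these, so H is a hitting set of size 4.
No choice of 3 items meets every set, so 4 is the minimum.

4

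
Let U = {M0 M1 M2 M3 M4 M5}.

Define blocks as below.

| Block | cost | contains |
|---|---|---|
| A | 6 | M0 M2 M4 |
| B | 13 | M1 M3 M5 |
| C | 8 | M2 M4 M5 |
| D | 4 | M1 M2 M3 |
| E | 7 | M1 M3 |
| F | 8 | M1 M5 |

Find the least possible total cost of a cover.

A, C, D together cover every item (A ∪ C ∪ D = {M0, M1, M2, M3, M4, M5}); total cost 6 + 8 + 4 = 18.
No covering selection has total cost below 18.

18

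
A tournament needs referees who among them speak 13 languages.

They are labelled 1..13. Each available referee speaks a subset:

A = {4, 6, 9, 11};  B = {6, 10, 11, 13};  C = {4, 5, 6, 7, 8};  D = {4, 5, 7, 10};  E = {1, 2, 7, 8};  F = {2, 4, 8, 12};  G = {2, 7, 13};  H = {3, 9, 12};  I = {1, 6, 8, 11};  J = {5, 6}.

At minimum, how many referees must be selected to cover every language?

4

B and D and E and H together: B ∪ D ∪ E ∪ H = {1, 2, 3, 4, 5, 6, 7, 8, 9, 10, 11, 12, 13} — every language is covered.
No 3 of the 10 referees cover everything (all 120 combinations miss at least one language), so 4 is optimal.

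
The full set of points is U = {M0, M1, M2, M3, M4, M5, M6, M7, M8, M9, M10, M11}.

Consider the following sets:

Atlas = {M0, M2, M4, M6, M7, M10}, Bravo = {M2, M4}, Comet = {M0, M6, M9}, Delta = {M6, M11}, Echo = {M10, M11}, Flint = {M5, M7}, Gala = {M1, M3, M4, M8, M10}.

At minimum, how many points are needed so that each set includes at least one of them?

4

The 4 points {M4, M5, M6, M10} hit every set.
The sets Bravo, Comet, Echo, Flint are pairwise disjoint, so any hitting set needs a separate point for each — at least 4. Hence 4 is optimal.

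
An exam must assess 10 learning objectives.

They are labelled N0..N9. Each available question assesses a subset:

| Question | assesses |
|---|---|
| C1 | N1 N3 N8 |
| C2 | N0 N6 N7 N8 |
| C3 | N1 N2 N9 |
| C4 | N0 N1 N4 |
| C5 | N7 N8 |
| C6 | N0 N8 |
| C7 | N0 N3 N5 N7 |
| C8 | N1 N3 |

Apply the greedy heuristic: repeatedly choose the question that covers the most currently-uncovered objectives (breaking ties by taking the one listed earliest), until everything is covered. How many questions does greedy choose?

Greedy: pick C2 (covers 4 new) → pick C3 (covers 3 new) → pick C7 (covers 2 new) → pick C4 (covers 1 new). Total picks: 4.

4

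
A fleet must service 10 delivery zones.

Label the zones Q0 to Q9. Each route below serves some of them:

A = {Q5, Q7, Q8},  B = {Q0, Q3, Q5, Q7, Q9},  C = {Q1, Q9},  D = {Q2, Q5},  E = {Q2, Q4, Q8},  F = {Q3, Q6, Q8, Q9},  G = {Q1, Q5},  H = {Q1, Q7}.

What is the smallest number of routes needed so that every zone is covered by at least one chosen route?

4

Take {B, E, F, G}. Their union is {Q0, Q1, Q2, Q3, Q4, Q5, Q6, Q7, Q8, Q9}, which is all 10 zones.
No 3 of the 8 routes cover everything (all 56 combinations miss at least one zone), so 4 is optimal.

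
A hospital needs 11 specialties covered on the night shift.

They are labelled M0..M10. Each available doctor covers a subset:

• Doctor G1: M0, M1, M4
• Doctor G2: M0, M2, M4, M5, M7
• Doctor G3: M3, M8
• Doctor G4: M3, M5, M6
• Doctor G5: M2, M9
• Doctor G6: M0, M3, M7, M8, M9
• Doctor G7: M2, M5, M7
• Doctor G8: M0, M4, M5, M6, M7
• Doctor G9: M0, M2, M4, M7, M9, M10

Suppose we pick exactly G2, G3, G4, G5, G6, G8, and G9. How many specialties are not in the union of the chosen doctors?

Union of G2, G3, G4, G5, G6, G8, G9 = {M0, M2, M3, M4, M5, M6, M7, M8, M9, M10}.
Not covered: M1 — 1 specialty.

1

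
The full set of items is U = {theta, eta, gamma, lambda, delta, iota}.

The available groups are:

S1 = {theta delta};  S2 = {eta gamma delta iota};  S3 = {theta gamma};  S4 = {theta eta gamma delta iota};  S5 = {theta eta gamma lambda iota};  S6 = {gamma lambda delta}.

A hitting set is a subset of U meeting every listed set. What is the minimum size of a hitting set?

The 2 items {theta, delta} hit every group.
No single item lies in every group, so at least 2 are needed and 2 is optimal.

2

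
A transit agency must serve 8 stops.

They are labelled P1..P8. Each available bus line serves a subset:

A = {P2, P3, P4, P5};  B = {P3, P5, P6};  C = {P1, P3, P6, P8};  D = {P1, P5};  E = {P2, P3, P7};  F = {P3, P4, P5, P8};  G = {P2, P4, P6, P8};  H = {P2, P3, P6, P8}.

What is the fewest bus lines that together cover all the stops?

3

A and C and E together: A ∪ C ∪ E = {P1, P2, P3, P4, P5, P6, P7, P8} — every stop is covered.
Only E contains P7, so E is forced; the remaining 5 stops need at least 2 more bus lines (each remaining bus line adds at most 3) — so at least 3 bus lines are needed, and 3 is optimal.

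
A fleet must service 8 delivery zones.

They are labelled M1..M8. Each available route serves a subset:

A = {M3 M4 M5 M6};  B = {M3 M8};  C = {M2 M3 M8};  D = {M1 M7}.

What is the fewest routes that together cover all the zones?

Take {A, C, D}. Their union is {M1, M2, M3, M4, M5, M6, M7, M8}, which is all 8 zones.
Only D contains M1, so D is forced; the remaining 6 zones need at least 2 more routes (each remaining route adds at most 4) — so at least 3 routes are needed, and 3 is optimal.

3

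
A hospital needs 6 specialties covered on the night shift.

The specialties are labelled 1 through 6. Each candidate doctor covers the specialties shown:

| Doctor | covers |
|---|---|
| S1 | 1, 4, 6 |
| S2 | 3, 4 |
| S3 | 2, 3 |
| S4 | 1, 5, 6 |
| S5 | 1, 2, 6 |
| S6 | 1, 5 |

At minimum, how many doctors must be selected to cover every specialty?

S2 and S5 and S6 together: S2 ∪ S5 ∪ S6 = {1, 2, 3, 4, 5, 6} — every specialty is covered.
No 2 of the 6 doctors cover everything (all 15 combinations miss at least one specialty), so 3 is optimal.

3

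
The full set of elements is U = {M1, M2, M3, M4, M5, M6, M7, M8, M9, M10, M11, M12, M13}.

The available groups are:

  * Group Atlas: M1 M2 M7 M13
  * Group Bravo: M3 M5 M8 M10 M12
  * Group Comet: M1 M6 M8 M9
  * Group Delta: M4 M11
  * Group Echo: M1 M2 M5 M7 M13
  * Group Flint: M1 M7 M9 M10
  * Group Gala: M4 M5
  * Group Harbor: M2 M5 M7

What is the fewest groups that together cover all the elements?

Take {Atlas, Bravo, Comet, Delta}. Their union is {M1, M2, M3, M4, M5, M6, M7, M8, M9, M10, M11, M12, M13}, which is all 13 elements.
Only Comet contains M6, so Comet is forced; the remaining 9 elements need at least 3 more groups (each remaining group adds at most 4) — so at least 4 groups are needed, and 4 is optimal.

4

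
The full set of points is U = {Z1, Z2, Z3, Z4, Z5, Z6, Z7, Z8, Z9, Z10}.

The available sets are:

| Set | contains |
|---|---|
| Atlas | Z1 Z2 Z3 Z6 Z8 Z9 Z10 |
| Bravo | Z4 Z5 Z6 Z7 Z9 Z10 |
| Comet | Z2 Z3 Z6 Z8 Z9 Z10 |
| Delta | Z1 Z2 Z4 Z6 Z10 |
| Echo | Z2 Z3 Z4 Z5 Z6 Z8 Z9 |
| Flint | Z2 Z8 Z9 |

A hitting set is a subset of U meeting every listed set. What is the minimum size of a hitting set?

Take H = {Z4, Z9}. Each listed set contains at least one of these, so H is a hitting set of size 2.
No single point lies in every set, so at least 2 are needed and 2 is optimal.

2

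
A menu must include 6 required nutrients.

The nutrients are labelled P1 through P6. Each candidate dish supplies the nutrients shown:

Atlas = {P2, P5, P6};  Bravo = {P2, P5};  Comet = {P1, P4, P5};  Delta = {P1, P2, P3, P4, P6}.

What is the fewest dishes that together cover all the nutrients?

Take {Atlas, Delta}. Their union is {P1, P2, P3, P4, P5, P6}, which is all 6 nutrients.
No single dish has all 6 nutrients (the largest, Delta, has 5), so 2 is optimal.

2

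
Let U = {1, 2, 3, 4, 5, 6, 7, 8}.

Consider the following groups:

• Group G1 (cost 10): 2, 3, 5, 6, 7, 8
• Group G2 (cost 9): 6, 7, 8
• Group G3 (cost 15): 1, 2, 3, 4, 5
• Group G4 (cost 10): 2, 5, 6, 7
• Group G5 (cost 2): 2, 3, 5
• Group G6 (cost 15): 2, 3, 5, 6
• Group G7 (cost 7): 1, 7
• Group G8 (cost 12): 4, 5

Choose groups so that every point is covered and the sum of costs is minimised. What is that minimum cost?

24

G2, G3 together cover every point (G2 ∪ G3 = {1, 2, 3, 4, 5, 6, 7, 8}); total cost 9 + 15 = 24.
The greedy pick G5, G2, G7, G8 costs 30; no covering selection beats 24.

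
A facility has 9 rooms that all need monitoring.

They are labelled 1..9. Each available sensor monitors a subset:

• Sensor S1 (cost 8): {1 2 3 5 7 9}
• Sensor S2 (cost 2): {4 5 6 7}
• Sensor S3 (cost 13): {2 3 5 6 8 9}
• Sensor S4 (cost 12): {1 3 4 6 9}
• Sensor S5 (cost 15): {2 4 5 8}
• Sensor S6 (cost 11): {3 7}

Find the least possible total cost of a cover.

23

S1, S2, S3 together cover every room (S1 ∪ S2 ∪ S3 = {1, 2, 3, 4, 5, 6, 7, 8, 9}); total cost 8 + 2 + 13 = 23.
No covering selection has total cost below 23.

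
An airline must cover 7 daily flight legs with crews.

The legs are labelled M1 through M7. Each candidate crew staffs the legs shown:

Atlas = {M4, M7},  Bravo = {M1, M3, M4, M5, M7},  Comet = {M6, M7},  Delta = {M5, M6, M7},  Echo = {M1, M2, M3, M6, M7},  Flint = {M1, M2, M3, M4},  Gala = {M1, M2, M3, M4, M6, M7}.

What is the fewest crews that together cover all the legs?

2

Bravo and Echo together: Bravo ∪ Echo = {M1, M2, M3, M4, M5, M6, M7} — every leg is covered.
No single crew has all 7 legs (the largest, Gala, has 6), so 2 is optimal.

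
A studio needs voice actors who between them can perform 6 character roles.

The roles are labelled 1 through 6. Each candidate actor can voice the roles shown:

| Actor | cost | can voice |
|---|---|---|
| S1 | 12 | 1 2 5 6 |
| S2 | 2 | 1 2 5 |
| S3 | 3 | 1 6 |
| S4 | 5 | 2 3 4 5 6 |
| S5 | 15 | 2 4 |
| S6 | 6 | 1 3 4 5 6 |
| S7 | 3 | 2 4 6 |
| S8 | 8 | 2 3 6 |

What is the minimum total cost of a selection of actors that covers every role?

S2, S4 together cover every role (S2 ∪ S4 = {1, 2, 3, 4, 5, 6}); total cost 2 + 5 = 7.
The greedy pick S2, S7, S4 costs 10; no covering selection beats 7.

7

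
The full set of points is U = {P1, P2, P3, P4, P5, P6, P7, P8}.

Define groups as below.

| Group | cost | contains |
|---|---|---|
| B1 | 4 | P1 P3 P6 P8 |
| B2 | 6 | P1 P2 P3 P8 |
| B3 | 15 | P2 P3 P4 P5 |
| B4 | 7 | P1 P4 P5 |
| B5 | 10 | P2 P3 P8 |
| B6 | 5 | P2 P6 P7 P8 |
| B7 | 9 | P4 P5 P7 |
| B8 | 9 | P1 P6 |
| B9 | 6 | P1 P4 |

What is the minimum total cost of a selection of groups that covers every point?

16

B1, B4, B6 together cover every point (B1 ∪ B4 ∪ B6 = {P1, P2, P3, P4, P5, P6, P7, P8}); total cost 4 + 7 + 5 = 16.
No covering selection has total cost below 16.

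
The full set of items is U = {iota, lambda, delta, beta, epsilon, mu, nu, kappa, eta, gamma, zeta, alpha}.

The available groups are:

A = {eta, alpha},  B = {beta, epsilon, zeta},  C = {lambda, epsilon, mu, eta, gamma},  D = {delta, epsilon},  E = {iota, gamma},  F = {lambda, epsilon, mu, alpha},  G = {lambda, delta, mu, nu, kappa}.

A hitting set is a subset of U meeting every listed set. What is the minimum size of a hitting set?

H = {iota, epsilon, nu, alpha} meets every group (each contains at least one member of H), and |H| = 4.
The groups A, B, E, G are pairwise disjoint, so any hitting set needs a separate item for each — at least 4. Hence 4 is optimal.

4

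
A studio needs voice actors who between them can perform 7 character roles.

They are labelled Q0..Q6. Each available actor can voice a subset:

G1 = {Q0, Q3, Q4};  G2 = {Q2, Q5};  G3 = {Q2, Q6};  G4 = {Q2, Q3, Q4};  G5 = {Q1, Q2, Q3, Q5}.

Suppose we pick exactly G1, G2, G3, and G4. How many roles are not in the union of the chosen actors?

Union of G1, G2, G3, G4 = {Q0, Q2, Q3, Q4, Q5, Q6}.
Not covered: Q1 — 1 role.

1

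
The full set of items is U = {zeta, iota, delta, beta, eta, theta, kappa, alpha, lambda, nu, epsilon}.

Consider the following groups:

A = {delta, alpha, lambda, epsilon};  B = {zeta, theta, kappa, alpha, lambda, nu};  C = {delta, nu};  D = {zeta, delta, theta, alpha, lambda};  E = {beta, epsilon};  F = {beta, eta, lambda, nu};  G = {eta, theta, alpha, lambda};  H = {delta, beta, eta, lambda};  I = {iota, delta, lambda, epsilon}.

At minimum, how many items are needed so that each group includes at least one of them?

3

T = {beta, lambda, nu} meets every group (each contains at least one member of T), and |T| = 3.
The groups C, E, G are pairwise disjoint, so any hitting set needs a separate item for each — at least 3. Hence 3 is optimal.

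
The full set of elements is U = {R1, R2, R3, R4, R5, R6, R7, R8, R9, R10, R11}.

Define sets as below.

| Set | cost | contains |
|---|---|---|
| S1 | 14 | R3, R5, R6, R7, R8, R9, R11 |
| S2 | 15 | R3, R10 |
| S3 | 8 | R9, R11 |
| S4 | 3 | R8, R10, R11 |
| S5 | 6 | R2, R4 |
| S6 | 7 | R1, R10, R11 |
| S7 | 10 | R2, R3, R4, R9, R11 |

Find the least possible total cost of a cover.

S1, S5, S6 together cover every element (S1 ∪ S5 ∪ S6 = {R1, R2, R3, R4, R5, R6, R7, R8, R9, R10, R11}); total cost 14 + 6 + 7 = 27.
The greedy pick S4, S7, S1, S6 costs 34; no covering selection beats 27.

27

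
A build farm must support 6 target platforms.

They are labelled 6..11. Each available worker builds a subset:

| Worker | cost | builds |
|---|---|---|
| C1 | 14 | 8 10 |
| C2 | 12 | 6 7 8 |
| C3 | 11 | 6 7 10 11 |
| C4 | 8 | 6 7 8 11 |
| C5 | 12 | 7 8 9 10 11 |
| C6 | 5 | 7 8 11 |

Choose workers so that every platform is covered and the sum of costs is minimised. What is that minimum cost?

C4, C5 together cover every platform (C4 ∪ C5 = {6, 7, 8, 9, 10, 11}); total cost 8 + 12 = 20.
The greedy pick C6, C3, C5 costs 28; no covering selection beats 20.

20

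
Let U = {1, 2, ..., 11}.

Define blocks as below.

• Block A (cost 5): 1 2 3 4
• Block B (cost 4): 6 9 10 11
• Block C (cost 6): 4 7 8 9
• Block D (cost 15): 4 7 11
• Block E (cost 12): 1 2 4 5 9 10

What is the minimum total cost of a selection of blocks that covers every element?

27

A, B, C, E together cover every element (A ∪ B ∪ C ∪ E = {1, 2, 3, 4, 5, 6, 7, 8, 9, 10, 11}); total cost 5 + 4 + 6 + 12 = 27.
No covering selection has total cost below 27.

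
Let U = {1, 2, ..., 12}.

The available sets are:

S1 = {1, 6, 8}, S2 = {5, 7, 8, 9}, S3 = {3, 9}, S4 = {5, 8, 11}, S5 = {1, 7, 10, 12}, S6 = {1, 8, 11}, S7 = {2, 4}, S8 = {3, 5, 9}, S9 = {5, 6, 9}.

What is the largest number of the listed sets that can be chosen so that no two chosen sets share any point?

4

S3, S4, S5, S7 are pairwise disjoint (S3={3,9}; S4={5,8,11}; S5={1,7,10,12}; S7={2,4}).
Every remaining set overlaps one of these, and no 5 of the listed sets are pairwise disjoint, so 4 is the maximum.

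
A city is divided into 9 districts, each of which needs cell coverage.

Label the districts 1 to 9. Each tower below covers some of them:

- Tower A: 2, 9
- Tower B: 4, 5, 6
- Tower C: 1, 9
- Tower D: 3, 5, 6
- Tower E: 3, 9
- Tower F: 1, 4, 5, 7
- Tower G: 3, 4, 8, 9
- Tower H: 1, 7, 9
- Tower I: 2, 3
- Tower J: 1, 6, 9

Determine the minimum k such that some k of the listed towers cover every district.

Take {D, G, H, I}. Their union is {1, 2, 3, 4, 5, 6, 7, 8, 9}, which is all 9 districts.
No 3 of the 10 towers cover everything (all 120 combinations miss at least one district), so 4 is optimal.

4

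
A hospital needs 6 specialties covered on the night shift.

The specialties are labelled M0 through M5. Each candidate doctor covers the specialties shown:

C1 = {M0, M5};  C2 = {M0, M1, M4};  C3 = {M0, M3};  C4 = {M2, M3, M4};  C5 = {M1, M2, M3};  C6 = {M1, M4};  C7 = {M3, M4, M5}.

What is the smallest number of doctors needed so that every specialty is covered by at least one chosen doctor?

3

Take {C1, C2, C5}. Their union is {M0, M1, M2, M3, M4, M5}, which is all 6 specialties.
No 2 of the 7 doctors cover everything (all 21 combinations miss at least one specialty), so 3 is optimal.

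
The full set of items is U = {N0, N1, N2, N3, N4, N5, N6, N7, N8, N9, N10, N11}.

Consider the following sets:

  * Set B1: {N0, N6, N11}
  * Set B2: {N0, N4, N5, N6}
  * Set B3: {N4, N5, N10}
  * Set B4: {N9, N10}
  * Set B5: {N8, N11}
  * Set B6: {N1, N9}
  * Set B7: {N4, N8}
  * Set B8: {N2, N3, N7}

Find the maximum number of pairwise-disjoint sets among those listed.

B1, B3, B6, B8 are pairwise disjoint (B1={N0,N6,N11}; B3={N4,N5,N10}; B6={N1,N9}; B8={N2,N3,N7}).
Every remaining set overlaps one of these, and no 5 of the listed sets are pairwise disjoint, so 4 is the maximum.

4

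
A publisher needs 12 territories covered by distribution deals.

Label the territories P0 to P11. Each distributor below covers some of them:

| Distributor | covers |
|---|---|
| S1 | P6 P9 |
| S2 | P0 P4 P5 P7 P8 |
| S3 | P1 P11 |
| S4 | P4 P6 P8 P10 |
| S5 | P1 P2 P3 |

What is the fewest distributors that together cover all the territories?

5

S1 and S2 and S3 and S4 and S5 together: S1 ∪ S2 ∪ S3 ∪ S4 ∪ S5 = {P0, P1, P2, P3, P4, P5, P6, P7, P8, P9, P10, P11} — every territory is covered.
No 4 of the 5 distributors cover everything (all 5 combinations miss at least one territory), so 5 is optimal.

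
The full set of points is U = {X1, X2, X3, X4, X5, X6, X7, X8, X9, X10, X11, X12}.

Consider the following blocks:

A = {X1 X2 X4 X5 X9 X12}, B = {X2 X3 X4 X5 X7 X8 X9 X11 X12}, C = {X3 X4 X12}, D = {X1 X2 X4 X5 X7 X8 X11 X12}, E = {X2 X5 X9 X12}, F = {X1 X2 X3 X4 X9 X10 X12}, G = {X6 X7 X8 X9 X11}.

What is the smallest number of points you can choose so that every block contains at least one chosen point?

2

The 2 points {X6, X12} hit every block.
The blocks C, G are pairwise disjoint, so any hitting set needs a separate point for each — at least 2. Hence 2 is optimal.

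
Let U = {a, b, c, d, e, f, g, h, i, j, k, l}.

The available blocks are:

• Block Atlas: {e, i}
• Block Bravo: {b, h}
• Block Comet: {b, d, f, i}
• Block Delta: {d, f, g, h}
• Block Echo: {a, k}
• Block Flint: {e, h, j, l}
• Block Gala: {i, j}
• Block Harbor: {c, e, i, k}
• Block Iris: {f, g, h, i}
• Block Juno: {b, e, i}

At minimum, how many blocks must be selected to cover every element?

Bravo and Delta and Echo and Flint and Harbor together: Bravo ∪ Delta ∪ Echo ∪ Flint ∪ Harbor = {a, b, c, d, e, f, g, h, i, j, k, l} — every element is covered.
No 4 of the 10 blocks cover everything (all 210 combinations miss at least one element), so 5 is optimal.

5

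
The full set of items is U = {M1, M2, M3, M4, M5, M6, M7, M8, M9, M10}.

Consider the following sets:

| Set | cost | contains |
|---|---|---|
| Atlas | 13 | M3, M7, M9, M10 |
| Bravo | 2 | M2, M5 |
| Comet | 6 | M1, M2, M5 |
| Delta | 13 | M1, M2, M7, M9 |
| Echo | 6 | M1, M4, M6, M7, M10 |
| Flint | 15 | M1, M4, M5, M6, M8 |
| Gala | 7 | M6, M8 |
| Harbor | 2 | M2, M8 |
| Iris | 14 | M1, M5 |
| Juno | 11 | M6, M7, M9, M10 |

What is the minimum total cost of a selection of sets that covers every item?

Atlas, Bravo, Echo, Harbor together cover every item (Atlas ∪ Bravo ∪ Echo ∪ Harbor = {M1, M2, M3, M4, M5, M6, M7, M8, M9, M10}); total cost 13 + 2 + 6 + 2 = 23.
No covering selection has total cost below 23.

23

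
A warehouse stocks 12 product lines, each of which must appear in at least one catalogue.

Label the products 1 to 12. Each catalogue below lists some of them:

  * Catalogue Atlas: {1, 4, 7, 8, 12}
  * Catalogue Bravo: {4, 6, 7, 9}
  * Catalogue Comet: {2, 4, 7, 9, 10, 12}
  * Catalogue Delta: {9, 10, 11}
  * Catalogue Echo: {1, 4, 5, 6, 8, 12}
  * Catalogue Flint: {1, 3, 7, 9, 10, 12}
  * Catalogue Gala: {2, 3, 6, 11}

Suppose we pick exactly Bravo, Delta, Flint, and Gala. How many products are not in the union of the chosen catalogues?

2

Union of Bravo, Delta, Flint, Gala = {1, 2, 3, 4, 6, 7, 9, 10, 11, 12}.
Not covered: 5, 8 — 2 products.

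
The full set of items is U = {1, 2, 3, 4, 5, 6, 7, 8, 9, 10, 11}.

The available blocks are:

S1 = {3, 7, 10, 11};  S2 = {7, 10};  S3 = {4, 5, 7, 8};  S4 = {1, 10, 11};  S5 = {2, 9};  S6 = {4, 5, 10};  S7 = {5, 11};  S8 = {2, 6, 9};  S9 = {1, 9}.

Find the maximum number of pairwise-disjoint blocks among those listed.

3

S2, S7, S9 are pairwise disjoint (S2={7,10}; S7={5,11}; S9={1,9}).
Every remaining block overlaps one of these, and no 4 of the listed blocks are pairwise disjoint, so 3 is the maximum.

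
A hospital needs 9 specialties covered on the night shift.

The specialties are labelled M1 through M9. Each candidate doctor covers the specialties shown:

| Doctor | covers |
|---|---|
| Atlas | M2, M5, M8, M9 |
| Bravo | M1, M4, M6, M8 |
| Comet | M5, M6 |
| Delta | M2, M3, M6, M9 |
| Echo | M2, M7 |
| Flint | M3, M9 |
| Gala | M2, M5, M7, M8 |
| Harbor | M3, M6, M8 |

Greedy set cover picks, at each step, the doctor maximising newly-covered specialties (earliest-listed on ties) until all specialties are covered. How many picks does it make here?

4

Greedy: pick Atlas (covers 4 new) → pick Bravo (covers 3 new) → pick Delta (covers 1 new) → pick Echo (covers 1 new). Total picks: 4.
(The true minimum cover uses only 3 doctors, so greedy is not optimal here.)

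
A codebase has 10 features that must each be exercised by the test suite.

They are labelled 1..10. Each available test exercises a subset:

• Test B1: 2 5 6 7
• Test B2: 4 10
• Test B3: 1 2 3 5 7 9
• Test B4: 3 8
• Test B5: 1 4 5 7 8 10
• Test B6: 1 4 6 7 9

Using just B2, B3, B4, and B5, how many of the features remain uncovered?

Union of B2, B3, B4, B5 = {1, 2, 3, 4, 5, 7, 8, 9, 10}.
Not covered: 6 — 1 feature.

1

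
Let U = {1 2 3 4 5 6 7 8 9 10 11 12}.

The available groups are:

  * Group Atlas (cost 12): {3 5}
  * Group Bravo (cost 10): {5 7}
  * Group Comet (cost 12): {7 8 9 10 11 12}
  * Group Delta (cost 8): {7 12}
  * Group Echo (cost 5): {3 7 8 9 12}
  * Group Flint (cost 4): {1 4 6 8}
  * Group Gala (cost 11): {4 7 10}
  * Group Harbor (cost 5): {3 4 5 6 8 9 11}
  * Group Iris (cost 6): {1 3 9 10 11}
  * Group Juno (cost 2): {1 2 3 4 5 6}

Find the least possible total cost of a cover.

13

Echo, Iris, Juno together cover every item (Echo ∪ Iris ∪ Juno = {1, 2, 3, 4, 5, 6, 7, 8, 9, 10, 11, 12}); total cost 5 + 6 + 2 = 13.
No covering selection has total cost below 13.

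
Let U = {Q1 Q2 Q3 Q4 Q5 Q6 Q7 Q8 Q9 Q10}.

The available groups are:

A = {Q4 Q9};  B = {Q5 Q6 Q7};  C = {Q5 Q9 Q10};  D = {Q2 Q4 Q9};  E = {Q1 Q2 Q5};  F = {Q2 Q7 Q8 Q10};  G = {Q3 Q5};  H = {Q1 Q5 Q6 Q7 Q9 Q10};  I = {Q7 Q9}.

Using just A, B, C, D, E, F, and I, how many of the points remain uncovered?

1

Union of A, B, C, D, E, F, I = {Q1, Q2, Q4, Q5, Q6, Q7, Q8, Q9, Q10}.
Not covered: Q3 — 1 point.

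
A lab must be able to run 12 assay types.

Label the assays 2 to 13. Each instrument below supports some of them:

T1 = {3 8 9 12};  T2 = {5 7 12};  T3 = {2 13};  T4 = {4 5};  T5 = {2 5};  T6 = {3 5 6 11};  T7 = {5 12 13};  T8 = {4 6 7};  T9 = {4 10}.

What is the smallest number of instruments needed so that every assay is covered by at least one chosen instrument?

5

T1 and T2 and T3 and T6 and T9 together: T1 ∪ T2 ∪ T3 ∪ T6 ∪ T9 = {2, 3, 4, 5, 6, 7, 8, 9, 10, 11, 12, 13} — every assay is covered.
No 4 of the 9 instruments cover everything (all 126 combinations miss at least one assay), so 5 is optimal.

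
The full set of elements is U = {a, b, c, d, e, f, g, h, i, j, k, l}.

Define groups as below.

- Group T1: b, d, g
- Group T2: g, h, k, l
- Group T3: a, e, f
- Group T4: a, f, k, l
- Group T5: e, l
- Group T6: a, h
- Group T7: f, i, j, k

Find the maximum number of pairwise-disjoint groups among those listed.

4

T1, T5, T6, T7 are pairwise disjoint (T1={b,d,g}; T5={e,l}; T6={a,h}; T7={f,i,j,k}).
Every remaining group overlaps one of these, and no 5 of the listed groups are pairwise disjoint, so 4 is the maximum.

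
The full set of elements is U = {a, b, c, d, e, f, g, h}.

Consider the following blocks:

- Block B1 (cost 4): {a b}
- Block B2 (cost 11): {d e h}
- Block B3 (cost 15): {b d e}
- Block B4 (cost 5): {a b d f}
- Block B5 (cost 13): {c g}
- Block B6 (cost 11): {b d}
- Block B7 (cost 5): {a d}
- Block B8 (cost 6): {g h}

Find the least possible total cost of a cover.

29

B2, B4, B5 together cover every element (B2 ∪ B4 ∪ B5 = {a, b, c, d, e, f, g, h}); total cost 11 + 5 + 13 = 29.
The greedy pick B4, B8, B2, B5 costs 35; no covering selection beats 29.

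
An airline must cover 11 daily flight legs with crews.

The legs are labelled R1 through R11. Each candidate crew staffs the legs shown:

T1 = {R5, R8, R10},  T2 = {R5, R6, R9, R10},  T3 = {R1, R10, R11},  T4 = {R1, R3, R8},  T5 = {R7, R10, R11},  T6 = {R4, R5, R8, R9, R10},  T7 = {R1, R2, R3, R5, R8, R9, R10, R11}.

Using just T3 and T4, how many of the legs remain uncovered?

6

Union of T3, T4 = {R1, R3, R8, R10, R11}.
Not covered: R2, R4, R5, R6, R7, R9 — 6 legs.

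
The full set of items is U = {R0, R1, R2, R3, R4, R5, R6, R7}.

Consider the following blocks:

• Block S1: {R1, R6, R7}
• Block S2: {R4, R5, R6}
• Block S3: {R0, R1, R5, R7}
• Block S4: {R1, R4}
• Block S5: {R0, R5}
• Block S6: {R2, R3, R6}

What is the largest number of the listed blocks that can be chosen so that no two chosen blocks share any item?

S4, S5, S6 are pairwise disjoint (S4={R1,R4}; S5={R0,R5}; S6={R2,R3,R6}).
Every remaining block overlaps one of these, and no 4 of the listed blocks are pairwise disjoint, so 3 is the maximum.

3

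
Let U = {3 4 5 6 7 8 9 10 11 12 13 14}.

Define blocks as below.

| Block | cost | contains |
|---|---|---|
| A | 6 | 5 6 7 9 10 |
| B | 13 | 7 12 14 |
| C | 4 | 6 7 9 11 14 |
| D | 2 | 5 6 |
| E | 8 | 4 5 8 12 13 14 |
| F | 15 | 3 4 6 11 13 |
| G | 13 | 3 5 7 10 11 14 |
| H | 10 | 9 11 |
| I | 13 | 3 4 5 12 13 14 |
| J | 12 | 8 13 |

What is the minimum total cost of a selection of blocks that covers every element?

C, E, G together cover every element (C ∪ E ∪ G = {3, 4, 5, 6, 7, 8, 9, 10, 11, 12, 13, 14}); total cost 4 + 8 + 13 = 25.
The greedy pick C, E, A, G costs 31; no covering selection beats 25.

25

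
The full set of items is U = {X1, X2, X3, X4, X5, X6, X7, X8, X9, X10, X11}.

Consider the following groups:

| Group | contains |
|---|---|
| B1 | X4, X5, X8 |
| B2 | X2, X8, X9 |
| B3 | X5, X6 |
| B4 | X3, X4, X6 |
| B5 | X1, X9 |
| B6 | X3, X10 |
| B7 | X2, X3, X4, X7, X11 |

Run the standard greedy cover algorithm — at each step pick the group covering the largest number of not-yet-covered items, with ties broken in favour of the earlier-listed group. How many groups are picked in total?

5

Greedy: pick B7 (covers 5 new) → pick B1 (covers 2 new) → pick B5 (covers 2 new) → pick B3 (covers 1 new) → pick B6 (covers 1 new). Total picks: 5.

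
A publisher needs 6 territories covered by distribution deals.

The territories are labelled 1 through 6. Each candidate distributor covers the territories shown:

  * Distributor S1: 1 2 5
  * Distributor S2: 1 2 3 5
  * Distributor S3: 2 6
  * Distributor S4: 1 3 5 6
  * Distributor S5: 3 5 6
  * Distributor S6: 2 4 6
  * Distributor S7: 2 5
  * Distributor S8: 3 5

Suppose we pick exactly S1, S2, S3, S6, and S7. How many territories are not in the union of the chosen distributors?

Union of S1, S2, S3, S6, S7 = {1, 2, 3, 4, 5, 6} — that's every territory, so 0 are uncovered.

0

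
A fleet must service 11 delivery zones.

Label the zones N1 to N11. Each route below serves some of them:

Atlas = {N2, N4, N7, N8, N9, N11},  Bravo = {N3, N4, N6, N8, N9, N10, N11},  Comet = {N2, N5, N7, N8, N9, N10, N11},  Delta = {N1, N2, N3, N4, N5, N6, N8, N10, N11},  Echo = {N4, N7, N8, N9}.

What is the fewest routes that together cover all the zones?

2

Comet and Delta together: Comet ∪ Delta = {N1, N2, N3, N4, N5, N6, N7, N8, N9, N10, N11} — every zone is covered.
No single route has all 11 zones (the largest, Delta, has 9), so 2 is optimal.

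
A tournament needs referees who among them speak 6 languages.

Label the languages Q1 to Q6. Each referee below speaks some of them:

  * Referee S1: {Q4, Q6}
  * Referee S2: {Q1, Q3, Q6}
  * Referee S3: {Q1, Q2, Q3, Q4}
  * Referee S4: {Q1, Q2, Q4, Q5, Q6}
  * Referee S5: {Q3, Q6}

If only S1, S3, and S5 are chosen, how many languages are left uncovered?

1

Union of S1, S3, S5 = {Q1, Q2, Q3, Q4, Q6}.
Not covered: Q5 — 1 language.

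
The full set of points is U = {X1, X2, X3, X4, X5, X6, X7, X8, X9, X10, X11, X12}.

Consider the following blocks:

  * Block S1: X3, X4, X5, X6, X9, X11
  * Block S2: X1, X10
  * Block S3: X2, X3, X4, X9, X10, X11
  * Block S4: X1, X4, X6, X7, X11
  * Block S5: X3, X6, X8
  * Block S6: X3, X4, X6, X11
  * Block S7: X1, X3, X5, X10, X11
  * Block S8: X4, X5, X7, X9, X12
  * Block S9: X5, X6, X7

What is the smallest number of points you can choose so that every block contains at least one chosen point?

H = {X1, X4, X6} meets every block (each contains at least one member of H), and |H| = 3.
The blocks S2, S5, S8 are pairwise disjoint, so any hitting set needs a separate point for each — at least 3. Hence 3 is optimal.

3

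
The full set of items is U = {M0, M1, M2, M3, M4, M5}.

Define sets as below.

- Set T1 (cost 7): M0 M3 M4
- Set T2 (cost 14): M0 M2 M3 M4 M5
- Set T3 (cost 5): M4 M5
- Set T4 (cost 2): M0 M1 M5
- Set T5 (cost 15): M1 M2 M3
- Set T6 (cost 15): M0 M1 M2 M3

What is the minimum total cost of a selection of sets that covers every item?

16

T2, T4 together cover every item (T2 ∪ T4 = {M0, M1, M2, M3, M4, M5}); total cost 14 + 2 = 16.
The greedy pick T4, T1, T2 costs 23; no covering selection beats 16.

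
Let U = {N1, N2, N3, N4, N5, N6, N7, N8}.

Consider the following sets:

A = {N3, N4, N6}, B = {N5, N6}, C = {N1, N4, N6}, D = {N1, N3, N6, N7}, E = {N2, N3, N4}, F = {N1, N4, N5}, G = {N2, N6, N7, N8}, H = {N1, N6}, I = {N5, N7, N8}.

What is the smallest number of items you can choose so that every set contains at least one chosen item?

3

The 3 items {N2, N5, N6} hit every set.
The sets E, H, I are pairwise disjoint, so any hitting set needs a separate item for each — at least 3. Hence 3 is optimal.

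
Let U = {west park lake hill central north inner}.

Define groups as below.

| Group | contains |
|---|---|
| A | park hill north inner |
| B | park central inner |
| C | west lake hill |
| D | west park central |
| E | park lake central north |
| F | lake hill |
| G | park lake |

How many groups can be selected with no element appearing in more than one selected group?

B, C are pairwise disjoint (B={park,central,inner}; C={west,lake,hill}).
Every remaining group overlaps one of these, and no 3 of the listed groups are pairwise disjoint, so 2 is the maximum.

2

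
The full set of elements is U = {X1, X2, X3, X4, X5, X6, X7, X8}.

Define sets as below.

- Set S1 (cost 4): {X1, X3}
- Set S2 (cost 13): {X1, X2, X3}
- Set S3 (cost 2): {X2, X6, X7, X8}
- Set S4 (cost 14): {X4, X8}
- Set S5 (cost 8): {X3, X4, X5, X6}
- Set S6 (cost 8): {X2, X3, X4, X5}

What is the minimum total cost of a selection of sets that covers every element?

S1, S3, S6 together cover every element (S1 ∪ S3 ∪ S6 = {X1, X2, X3, X4, X5, X6, X7, X8}); total cost 4 + 2 + 8 = 14.
No covering selection has total cost below 14.

14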